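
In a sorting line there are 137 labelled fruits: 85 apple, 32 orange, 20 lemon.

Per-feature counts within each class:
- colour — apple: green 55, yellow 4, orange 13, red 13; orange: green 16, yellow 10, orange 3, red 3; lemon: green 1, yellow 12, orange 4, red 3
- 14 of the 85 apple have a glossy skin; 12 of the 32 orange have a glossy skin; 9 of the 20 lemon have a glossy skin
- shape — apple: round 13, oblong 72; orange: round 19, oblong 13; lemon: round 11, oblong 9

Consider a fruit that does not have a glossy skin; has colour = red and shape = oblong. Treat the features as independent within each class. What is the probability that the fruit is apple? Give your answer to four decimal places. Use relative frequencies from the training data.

0.8594

apple: (85/137) × (13/85) × (71/85) × (72/85) ≈ 0.0671391
orange: (32/137) × (3/32) × (20/32) × (13/32) ≈ 0.00555999
lemon: (20/137) × (3/20) × (11/20) × (9/20) ≈ 0.00541971
P(apple | x) = 0.0671391 / 0.0781188 ≈ 0.8594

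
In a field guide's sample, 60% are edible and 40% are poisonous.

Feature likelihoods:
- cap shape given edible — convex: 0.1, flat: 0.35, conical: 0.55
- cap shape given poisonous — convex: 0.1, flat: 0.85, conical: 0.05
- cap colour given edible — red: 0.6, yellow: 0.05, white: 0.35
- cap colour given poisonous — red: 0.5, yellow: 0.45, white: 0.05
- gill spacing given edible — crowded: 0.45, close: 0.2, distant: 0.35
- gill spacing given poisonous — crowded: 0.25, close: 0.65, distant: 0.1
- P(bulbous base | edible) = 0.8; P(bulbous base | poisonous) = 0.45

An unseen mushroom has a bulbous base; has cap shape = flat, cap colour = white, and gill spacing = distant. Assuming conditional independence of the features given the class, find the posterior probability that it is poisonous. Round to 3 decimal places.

0.036

edible: 0.6 × 0.35 × 0.35 × 0.35 × 0.8 = 0.02058
poisonous: 0.4 × 0.85 × 0.05 × 0.1 × 0.45 = 0.000765
P(poisonous | x) = 0.000765 / 0.021345 ≈ 0.036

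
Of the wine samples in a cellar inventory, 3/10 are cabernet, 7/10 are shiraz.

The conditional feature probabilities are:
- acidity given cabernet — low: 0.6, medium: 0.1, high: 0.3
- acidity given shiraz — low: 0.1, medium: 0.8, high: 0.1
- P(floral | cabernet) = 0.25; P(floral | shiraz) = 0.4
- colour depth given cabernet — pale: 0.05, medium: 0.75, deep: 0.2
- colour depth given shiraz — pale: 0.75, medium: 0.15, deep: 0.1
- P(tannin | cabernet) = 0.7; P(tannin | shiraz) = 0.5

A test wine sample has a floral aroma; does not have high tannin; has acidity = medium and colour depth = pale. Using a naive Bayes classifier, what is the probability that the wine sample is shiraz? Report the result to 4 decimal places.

0.9987

cabernet: 0.3 × 0.1 × 0.25 × 0.05 × (1−0.7) = 0.0001125
shiraz: 0.7 × 0.8 × 0.4 × 0.75 × (1−0.5) = 0.084
P(shiraz | x) = 0.084 / 0.0841125 ≈ 0.9987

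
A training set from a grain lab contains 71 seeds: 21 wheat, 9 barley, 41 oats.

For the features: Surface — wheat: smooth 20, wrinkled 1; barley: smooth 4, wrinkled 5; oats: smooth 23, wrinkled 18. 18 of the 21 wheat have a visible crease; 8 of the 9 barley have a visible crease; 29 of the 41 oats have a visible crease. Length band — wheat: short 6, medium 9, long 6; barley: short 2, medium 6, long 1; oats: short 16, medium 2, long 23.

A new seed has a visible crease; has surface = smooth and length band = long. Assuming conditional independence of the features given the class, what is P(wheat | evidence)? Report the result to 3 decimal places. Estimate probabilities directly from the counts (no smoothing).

0.340

wheat: (21/71) × (20/21) × (18/21) × (6/21) ≈ 0.0689853
barley: (9/71) × (4/9) × (8/9) × (1/9) ≈ 0.00556425
oats: (41/71) × (23/41) × (29/41) × (23/41) ≈ 0.128537
P(wheat | x) = 0.0689853 / 0.20308655 ≈ 0.340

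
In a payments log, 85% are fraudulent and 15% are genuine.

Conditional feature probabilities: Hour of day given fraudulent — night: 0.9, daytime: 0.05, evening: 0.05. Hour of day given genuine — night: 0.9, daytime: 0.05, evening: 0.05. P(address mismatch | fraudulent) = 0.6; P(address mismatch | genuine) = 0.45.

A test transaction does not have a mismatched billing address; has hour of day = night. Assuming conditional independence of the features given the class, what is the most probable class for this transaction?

fraudulent: 0.85 × 0.9 × (1−0.6) = 0.306
genuine: 0.15 × 0.9 × (1−0.45) = 0.07425
Highest score → fraudulent.

fraudulent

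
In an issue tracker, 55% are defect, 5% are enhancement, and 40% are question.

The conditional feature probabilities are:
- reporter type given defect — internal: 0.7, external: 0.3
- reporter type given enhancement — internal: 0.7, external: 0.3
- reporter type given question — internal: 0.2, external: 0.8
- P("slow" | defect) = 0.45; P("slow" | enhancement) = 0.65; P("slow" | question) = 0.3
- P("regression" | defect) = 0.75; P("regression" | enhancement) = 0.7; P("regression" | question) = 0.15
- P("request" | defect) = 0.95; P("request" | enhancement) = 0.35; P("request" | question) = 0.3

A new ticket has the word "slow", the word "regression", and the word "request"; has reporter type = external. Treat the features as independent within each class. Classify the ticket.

defect

defect: 0.55 × 0.3 × 0.45 × 0.75 × 0.95 = 0.052903125
enhancement: 0.05 × 0.3 × 0.65 × 0.7 × 0.35 = 0.00238875
question: 0.4 × 0.8 × 0.3 × 0.15 × 0.3 = 0.00432
Highest score → defect.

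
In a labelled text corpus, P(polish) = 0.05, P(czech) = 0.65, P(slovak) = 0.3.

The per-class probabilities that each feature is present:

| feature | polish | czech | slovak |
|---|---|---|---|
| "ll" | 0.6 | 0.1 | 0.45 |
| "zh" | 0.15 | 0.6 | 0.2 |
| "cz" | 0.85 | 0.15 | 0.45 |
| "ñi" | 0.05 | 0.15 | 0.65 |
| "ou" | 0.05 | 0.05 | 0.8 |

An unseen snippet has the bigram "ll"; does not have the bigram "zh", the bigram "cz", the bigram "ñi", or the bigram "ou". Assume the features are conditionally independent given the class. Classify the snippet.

polish: 0.05 × 0.6 × (1−0.15) × (1−0.85) × (1−0.05) × (1−0.05) = 0.0034520625
czech: 0.65 × 0.1 × (1−0.6) × (1−0.15) × (1−0.15) × (1−0.05) = 0.01784575
slovak: 0.3 × 0.45 × (1−0.2) × (1−0.45) × (1−0.65) × (1−0.8) = 0.004158
Highest score → czech.

czech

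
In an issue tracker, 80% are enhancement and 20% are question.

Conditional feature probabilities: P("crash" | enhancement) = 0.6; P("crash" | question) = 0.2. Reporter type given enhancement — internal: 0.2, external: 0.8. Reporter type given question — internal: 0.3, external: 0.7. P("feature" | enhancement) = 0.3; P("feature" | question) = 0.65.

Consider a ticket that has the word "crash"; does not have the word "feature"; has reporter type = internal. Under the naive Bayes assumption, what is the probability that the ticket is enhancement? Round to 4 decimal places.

enhancement: 0.8 × 0.6 × 0.2 × (1−0.3) = 0.0672
question: 0.2 × 0.2 × 0.3 × (1−0.65) = 0.0042
P(enhancement | x) = 0.0672 / 0.0714 ≈ 0.9412

0.9412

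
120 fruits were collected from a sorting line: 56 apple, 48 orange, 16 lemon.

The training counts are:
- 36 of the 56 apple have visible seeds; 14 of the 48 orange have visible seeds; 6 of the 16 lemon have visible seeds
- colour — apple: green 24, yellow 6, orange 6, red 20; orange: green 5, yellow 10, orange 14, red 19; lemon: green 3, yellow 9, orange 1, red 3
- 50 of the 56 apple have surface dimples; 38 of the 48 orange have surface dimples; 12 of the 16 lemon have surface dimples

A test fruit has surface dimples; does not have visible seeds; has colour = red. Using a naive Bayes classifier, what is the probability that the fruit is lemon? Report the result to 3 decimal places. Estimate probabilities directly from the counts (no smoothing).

0.076

apple: (56/120) × (20/56) × (20/56) × (50/56) ≈ 0.0531463
orange: (48/120) × (34/48) × (19/48) × (38/48) ≈ 0.0887876
lemon: (16/120) × (10/16) × (3/16) × (12/16) = 0.01171875
P(lemon | x) = 0.01171875 / 0.15365265 ≈ 0.076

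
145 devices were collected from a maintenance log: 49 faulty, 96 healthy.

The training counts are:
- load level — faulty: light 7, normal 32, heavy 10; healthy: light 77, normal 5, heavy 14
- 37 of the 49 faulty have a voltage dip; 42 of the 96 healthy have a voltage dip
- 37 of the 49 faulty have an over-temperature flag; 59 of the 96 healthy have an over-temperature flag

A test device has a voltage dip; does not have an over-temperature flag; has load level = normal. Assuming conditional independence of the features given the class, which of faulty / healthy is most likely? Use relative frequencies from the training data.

faulty

faulty: (49/145) × (32/49) × (37/49) × (12/49) ≈ 0.0408106
healthy: (96/145) × (5/96) × (42/96) × (37/96) ≈ 0.00581448
Highest score → faulty.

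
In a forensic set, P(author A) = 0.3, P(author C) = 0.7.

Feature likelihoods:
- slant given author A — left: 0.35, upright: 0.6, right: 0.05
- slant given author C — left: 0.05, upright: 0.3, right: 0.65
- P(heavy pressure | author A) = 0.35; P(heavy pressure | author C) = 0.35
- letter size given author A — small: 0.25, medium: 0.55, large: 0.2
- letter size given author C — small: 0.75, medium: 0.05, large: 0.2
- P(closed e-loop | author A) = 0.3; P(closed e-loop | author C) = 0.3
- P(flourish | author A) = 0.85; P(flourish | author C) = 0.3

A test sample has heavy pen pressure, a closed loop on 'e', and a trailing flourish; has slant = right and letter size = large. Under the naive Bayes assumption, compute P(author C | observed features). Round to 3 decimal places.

0.915

author A: 0.3 × 0.05 × 0.35 × 0.2 × 0.3 × 0.85 = 0.00026775
author C: 0.7 × 0.65 × 0.35 × 0.2 × 0.3 × 0.3 = 0.0028665
P(author C | x) = 0.0028665 / 0.00313425 ≈ 0.915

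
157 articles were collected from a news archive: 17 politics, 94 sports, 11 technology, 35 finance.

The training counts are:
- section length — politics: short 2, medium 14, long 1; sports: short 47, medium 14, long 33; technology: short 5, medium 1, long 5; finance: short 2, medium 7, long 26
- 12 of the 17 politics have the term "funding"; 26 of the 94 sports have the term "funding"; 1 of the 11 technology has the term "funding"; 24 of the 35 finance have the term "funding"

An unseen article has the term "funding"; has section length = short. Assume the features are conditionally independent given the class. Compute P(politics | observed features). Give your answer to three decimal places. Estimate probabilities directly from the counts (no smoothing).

politics: (17/157) × (2/17) × (12/17) ≈ 0.00899213
sports: (94/157) × (47/94) × (26/94) ≈ 0.0828025
technology: (11/157) × (5/11) × (1/11) ≈ 0.00289519
finance: (35/157) × (2/35) × (24/35) ≈ 0.00873521
P(politics | x) = 0.00899213 / 0.10342503 ≈ 0.087

0.087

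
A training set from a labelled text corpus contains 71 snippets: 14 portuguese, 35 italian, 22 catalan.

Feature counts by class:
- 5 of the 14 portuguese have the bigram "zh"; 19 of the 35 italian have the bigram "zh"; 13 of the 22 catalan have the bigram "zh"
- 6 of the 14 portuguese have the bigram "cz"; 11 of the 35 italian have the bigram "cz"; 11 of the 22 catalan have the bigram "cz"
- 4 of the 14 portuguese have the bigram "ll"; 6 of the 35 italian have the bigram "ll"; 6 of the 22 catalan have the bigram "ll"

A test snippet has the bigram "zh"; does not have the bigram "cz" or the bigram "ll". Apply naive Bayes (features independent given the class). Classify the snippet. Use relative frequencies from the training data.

portuguese: (14/71) × (5/14) × (8/14) × (10/14) ≈ 0.0287439
italian: (35/71) × (19/35) × (24/35) × (29/35) ≈ 0.152044
catalan: (22/71) × (13/22) × (11/22) × (16/22) ≈ 0.0665813
Highest score → italian.

italian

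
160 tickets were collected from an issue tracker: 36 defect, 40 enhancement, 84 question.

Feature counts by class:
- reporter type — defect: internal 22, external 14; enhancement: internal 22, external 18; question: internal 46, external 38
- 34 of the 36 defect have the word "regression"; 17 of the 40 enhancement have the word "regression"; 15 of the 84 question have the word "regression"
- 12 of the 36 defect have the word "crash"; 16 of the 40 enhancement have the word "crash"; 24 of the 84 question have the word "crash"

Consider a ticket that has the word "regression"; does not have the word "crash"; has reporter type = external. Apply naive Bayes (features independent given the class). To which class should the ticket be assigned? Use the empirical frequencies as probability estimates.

defect: (36/160) × (14/36) × (34/36) × (24/36) ≈ 0.0550926
enhancement: (40/160) × (18/40) × (17/40) × (24/40) = 0.0286875
question: (84/160) × (38/84) × (15/84) × (60/84) ≈ 0.0302934
Highest score → defect.

defect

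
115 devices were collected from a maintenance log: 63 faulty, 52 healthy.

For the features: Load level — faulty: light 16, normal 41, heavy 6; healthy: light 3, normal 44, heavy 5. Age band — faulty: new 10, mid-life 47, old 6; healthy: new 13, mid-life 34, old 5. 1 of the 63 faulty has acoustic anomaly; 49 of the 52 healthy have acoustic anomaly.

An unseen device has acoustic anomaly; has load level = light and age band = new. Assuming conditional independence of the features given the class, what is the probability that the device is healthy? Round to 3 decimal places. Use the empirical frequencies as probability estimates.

faulty: (63/115) × (16/63) × (10/63) × (1/63) ≈ 0.000350543
healthy: (52/115) × (3/52) × (13/52) × (49/52) ≈ 0.00614548
P(healthy | x) = 0.00614548 / 0.006496023 ≈ 0.946

0.946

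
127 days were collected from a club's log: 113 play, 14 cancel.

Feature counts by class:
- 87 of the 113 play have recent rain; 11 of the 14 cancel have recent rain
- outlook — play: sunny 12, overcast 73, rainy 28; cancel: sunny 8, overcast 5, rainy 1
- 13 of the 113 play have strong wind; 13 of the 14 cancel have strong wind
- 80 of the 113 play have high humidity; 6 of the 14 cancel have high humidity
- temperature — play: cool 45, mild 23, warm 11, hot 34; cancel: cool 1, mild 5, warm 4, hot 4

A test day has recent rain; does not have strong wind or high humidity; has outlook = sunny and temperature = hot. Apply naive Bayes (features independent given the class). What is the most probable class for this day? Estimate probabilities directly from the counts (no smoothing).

play: (113/127) × (87/113) × (12/113) × (100/113) × (33/113) × (34/113) ≈ 0.00565687
cancel: (14/127) × (11/14) × (8/14) × (1/14) × (8/14) × (4/14) ≈ 0.000577187
Highest score → play.

play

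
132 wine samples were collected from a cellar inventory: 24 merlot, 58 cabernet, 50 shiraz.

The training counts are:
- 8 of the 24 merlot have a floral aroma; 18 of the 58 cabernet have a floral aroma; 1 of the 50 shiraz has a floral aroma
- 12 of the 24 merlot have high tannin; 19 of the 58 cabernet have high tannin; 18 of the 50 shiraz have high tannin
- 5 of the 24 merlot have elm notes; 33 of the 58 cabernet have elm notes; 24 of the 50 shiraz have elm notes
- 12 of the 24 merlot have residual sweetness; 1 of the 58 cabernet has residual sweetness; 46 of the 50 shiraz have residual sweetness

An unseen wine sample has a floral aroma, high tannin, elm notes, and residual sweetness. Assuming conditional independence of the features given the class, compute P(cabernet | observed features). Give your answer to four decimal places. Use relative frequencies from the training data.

0.0913

merlot: (24/132) × (8/24) × (12/24) × (5/24) × (12/24) ≈ 0.00315657
cabernet: (58/132) × (18/58) × (19/58) × (33/58) × (1/58) ≈ 0.00043821
shiraz: (50/132) × (1/50) × (18/50) × (24/50) × (46/50) ≈ 0.00120436
P(cabernet | x) = 0.00043821 / 0.00479914 ≈ 0.0913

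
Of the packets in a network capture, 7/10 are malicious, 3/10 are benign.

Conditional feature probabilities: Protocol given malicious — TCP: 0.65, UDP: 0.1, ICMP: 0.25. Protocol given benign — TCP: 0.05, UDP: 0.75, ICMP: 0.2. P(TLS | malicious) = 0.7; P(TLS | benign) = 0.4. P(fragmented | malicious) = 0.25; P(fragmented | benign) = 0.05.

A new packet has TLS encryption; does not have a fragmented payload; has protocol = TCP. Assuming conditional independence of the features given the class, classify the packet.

malicious

malicious: 0.7 × 0.65 × 0.7 × (1−0.25) = 0.238875
benign: 0.3 × 0.05 × 0.4 × (1−0.05) = 0.0057
Highest score → malicious.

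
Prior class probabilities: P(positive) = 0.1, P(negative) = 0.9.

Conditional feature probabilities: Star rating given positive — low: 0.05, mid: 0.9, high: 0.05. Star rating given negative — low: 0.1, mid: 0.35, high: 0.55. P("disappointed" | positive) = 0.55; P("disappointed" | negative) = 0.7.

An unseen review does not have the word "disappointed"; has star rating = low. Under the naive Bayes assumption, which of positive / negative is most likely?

negative

positive: 0.1 × 0.05 × (1−0.55) = 0.00225
negative: 0.9 × 0.1 × (1−0.7) = 0.027
Highest score → negative.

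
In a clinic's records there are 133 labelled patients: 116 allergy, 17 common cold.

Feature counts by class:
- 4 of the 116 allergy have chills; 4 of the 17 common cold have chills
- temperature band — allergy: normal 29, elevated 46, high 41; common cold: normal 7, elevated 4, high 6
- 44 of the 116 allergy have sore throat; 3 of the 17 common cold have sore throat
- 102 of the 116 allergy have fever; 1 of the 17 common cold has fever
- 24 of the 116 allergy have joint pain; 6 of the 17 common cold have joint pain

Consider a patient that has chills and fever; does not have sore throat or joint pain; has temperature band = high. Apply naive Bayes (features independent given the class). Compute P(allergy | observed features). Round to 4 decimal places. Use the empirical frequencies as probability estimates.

0.9326

allergy: (116/133) × (4/116) × (41/116) × (72/116) × (102/116) × (92/116) ≈ 0.0046013
common cold: (17/133) × (4/17) × (6/17) × (14/17) × (1/17) × (11/17) ≈ 0.000332724
P(allergy | x) = 0.0046013 / 0.004934024 ≈ 0.9326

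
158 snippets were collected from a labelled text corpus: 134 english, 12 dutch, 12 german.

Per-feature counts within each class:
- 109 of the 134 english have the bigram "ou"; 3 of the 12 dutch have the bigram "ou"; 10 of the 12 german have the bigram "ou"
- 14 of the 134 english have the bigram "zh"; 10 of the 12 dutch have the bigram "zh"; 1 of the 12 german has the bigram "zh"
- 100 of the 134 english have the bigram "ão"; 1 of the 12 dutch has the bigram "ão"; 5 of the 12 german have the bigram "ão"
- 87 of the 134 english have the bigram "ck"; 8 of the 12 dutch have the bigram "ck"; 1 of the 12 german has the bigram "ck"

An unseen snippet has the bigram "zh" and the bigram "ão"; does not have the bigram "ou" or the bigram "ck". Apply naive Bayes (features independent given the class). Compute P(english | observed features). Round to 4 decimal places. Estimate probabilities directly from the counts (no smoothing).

0.7154

english: (134/158) × (25/134) × (14/134) × (100/134) × (47/134) ≈ 0.00432707
dutch: (12/158) × (9/12) × (10/12) × (1/12) × (4/12) ≈ 0.00131857
german: (12/158) × (2/12) × (1/12) × (5/12) × (11/12) ≈ 0.000402895
P(english | x) = 0.00432707 / 0.006048535 ≈ 0.7154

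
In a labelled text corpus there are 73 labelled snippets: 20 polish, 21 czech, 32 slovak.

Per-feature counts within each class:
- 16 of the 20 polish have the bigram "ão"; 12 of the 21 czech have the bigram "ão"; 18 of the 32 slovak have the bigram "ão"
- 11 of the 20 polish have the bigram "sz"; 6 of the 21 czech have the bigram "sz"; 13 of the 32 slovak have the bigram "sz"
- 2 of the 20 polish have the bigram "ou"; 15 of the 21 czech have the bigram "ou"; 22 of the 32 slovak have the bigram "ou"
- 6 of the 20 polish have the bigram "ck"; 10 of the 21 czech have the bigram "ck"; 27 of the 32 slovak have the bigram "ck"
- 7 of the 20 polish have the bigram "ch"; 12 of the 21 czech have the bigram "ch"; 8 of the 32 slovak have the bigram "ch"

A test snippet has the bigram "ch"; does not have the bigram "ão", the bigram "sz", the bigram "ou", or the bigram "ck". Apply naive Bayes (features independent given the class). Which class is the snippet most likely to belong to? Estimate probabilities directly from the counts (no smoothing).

polish: (20/73) × (4/20) × (9/20) × (18/20) × (14/20) × (7/20) ≈ 0.00543699
czech: (21/73) × (9/21) × (15/21) × (6/21) × (11/21) × (12/21) ≈ 0.00753111
slovak: (32/73) × (14/32) × (19/32) × (10/32) × (5/32) × (8/32) ≈ 0.00139001
Highest score → czech.

czech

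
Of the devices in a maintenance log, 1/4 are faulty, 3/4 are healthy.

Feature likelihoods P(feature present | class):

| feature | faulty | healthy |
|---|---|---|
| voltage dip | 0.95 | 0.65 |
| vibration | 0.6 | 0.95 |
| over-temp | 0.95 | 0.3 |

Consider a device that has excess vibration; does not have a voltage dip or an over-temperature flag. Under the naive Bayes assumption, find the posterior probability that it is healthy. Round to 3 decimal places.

0.998

faulty: 0.25 × (1−0.95) × 0.6 × (1−0.95) = 0.000375
healthy: 0.75 × (1−0.65) × 0.95 × (1−0.3) = 0.1745625
P(healthy | x) = 0.1745625 / 0.1749375 ≈ 0.998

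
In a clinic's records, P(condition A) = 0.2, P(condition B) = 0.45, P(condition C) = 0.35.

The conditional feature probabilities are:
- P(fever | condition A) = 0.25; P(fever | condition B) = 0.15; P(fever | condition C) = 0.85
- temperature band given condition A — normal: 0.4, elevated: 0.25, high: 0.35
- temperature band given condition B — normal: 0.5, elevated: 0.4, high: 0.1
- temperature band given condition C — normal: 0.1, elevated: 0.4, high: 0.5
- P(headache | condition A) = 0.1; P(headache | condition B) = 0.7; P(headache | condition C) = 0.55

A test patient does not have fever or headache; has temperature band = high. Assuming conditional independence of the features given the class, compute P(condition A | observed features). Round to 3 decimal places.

0.670

condition A: 0.2 × (1−0.25) × 0.35 × (1−0.1) = 0.04725
condition B: 0.45 × (1−0.15) × 0.1 × (1−0.7) = 0.011475
condition C: 0.35 × (1−0.85) × 0.5 × (1−0.55) = 0.0118125
P(condition A | x) = 0.04725 / 0.0705375 ≈ 0.670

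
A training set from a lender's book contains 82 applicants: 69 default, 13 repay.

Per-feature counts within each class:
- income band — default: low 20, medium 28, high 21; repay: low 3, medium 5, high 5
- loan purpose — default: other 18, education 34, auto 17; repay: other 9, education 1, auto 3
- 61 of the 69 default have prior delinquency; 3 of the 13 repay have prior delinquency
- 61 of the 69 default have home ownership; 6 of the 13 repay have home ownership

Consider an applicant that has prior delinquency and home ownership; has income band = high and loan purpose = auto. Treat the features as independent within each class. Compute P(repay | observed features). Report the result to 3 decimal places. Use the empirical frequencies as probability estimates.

default: (69/82) × (21/69) × (17/69) × (61/69) × (61/69) ≈ 0.0493136
repay: (13/82) × (5/13) × (3/13) × (3/13) × (6/13) ≈ 0.00149872
P(repay | x) = 0.00149872 / 0.05081232 ≈ 0.029

0.029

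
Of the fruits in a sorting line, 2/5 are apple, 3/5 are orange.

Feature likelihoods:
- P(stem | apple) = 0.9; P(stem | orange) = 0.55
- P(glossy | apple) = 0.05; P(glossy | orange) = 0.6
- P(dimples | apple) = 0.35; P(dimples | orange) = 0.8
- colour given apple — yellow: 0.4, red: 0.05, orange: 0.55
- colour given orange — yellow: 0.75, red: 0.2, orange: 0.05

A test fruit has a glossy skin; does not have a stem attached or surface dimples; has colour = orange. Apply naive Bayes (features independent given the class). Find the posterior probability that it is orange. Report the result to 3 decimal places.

0.694

apple: 0.4 × (1−0.9) × 0.05 × (1−0.35) × 0.55 = 0.000715
orange: 0.6 × (1−0.55) × 0.6 × (1−0.8) × 0.05 = 0.00162
P(orange | x) = 0.00162 / 0.002335 ≈ 0.694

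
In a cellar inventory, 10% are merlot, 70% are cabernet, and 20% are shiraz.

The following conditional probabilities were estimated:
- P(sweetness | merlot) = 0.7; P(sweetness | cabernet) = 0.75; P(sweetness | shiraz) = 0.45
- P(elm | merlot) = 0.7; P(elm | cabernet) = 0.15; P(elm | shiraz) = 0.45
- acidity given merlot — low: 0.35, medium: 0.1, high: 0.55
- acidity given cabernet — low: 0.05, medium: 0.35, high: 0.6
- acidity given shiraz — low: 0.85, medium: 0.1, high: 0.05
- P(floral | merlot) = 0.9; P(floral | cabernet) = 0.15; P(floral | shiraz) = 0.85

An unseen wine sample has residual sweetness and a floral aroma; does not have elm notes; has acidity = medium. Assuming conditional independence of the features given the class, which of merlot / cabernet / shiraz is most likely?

merlot: 0.1 × 0.7 × (1−0.7) × 0.1 × 0.9 = 0.00189
cabernet: 0.7 × 0.75 × (1−0.15) × 0.35 × 0.15 = 0.023428125
shiraz: 0.2 × 0.45 × (1−0.45) × 0.1 × 0.85 = 0.0042075
Highest score → cabernet.

cabernet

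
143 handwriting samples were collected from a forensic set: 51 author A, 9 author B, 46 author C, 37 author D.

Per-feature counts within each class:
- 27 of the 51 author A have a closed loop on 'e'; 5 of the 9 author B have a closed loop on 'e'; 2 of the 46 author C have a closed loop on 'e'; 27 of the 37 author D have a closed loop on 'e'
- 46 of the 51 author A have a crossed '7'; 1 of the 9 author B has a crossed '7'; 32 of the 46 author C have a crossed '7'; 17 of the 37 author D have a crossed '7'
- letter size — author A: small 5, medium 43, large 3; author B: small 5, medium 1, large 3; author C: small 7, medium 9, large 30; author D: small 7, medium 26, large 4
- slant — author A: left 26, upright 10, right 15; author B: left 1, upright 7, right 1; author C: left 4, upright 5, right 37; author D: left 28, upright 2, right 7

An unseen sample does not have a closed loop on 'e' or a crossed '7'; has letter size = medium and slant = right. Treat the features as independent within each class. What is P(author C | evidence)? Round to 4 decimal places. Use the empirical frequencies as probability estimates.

0.6102

author A: (51/143) × (24/51) × (5/51) × (43/51) × (15/51) ≈ 0.00408032
author B: (9/143) × (4/9) × (8/9) × (1/9) × (1/9) ≈ 0.000306963
author C: (46/143) × (44/46) × (14/46) × (9/46) × (37/46) ≈ 0.0147372
author D: (37/143) × (10/37) × (20/37) × (26/37) × (7/37) ≈ 0.00502528
P(author C | x) = 0.0147372 / 0.024149763 ≈ 0.6102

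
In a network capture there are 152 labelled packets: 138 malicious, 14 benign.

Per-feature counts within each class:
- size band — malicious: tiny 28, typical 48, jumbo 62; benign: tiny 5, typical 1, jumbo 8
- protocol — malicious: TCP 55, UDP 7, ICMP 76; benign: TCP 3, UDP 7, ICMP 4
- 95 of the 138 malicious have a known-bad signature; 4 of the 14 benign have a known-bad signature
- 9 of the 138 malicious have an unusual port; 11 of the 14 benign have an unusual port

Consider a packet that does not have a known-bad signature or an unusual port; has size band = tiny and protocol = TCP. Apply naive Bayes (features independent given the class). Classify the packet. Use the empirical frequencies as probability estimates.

malicious: (138/152) × (28/138) × (55/138) × (43/138) × (129/138) ≈ 0.0213844
benign: (14/152) × (5/14) × (3/14) × (10/14) × (3/14) ≈ 0.00107891
Highest score → malicious.

malicious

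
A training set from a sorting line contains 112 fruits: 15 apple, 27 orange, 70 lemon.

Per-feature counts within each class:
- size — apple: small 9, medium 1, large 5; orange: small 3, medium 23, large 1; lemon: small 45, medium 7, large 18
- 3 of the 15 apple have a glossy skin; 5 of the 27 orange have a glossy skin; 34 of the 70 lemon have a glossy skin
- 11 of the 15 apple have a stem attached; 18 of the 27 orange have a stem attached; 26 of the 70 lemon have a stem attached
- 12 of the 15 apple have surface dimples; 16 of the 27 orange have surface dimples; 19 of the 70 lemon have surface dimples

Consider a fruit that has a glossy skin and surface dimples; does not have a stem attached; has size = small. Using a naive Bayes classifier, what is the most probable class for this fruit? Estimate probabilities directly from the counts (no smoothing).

lemon

apple: (15/112) × (9/15) × (3/15) × (4/15) × (12/15) ≈ 0.00342857
orange: (27/112) × (3/27) × (5/27) × (9/27) × (16/27) ≈ 0.000979816
lemon: (70/112) × (45/70) × (34/70) × (44/70) × (19/70) ≈ 0.0332955
Highest score → lemon.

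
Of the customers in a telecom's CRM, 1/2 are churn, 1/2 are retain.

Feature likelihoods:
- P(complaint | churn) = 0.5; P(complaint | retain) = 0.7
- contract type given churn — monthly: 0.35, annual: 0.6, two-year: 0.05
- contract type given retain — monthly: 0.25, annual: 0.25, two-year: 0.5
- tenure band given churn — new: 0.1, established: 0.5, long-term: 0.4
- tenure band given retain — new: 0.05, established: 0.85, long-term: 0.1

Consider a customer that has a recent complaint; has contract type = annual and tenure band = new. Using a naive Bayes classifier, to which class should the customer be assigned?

churn: 0.5 × 0.5 × 0.6 × 0.1 = 0.015
retain: 0.5 × 0.7 × 0.25 × 0.05 = 0.004375
Highest score → churn.

churn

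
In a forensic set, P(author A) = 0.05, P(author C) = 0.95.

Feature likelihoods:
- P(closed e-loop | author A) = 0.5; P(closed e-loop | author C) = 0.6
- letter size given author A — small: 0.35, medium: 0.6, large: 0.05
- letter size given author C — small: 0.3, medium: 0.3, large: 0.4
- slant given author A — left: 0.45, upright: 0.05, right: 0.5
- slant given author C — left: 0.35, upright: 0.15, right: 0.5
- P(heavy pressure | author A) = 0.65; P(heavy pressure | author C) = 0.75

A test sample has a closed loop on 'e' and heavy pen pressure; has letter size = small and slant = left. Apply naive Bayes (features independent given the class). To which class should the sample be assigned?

author C

author A: 0.05 × 0.5 × 0.35 × 0.45 × 0.65 = 0.002559375
author C: 0.95 × 0.6 × 0.3 × 0.35 × 0.75 = 0.0448875
Highest score → author C.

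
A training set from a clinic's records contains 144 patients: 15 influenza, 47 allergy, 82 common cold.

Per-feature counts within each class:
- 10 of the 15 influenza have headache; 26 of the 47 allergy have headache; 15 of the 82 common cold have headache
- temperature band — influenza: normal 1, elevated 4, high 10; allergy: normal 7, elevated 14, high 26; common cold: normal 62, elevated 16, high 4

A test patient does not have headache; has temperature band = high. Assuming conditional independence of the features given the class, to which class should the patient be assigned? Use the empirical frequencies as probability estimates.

allergy

influenza: (15/144) × (5/15) × (10/15) ≈ 0.0231481
allergy: (47/144) × (21/47) × (26/47) ≈ 0.0806738
common cold: (82/144) × (67/82) × (4/82) ≈ 0.0226965
Highest score → allergy.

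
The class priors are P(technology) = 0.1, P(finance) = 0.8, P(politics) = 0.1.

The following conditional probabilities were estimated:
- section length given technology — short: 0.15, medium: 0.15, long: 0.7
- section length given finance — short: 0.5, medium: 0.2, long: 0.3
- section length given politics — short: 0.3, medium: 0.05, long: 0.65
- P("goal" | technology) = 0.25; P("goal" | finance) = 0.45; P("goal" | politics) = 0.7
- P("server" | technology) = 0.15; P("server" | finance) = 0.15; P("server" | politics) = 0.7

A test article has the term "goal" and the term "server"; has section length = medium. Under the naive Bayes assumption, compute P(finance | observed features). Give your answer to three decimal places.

0.782

technology: 0.1 × 0.15 × 0.25 × 0.15 = 0.0005625
finance: 0.8 × 0.2 × 0.45 × 0.15 = 0.0108
politics: 0.1 × 0.05 × 0.7 × 0.7 = 0.00245
P(finance | x) = 0.0108 / 0.0138125 ≈ 0.782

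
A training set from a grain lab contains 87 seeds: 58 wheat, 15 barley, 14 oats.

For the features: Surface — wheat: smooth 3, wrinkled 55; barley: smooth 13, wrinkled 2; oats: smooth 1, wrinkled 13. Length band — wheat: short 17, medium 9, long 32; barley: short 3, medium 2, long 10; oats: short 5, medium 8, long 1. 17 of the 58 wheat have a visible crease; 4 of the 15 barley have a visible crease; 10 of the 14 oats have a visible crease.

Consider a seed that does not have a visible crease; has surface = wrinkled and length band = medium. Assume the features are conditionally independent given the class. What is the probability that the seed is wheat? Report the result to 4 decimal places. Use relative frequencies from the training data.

wheat: (58/87) × (55/58) × (9/58) × (41/58) ≈ 0.0693448
barley: (15/87) × (2/15) × (2/15) × (11/15) ≈ 0.00224777
oats: (14/87) × (13/14) × (8/14) × (4/14) ≈ 0.024396
P(wheat | x) = 0.0693448 / 0.09598857 ≈ 0.7224

0.7224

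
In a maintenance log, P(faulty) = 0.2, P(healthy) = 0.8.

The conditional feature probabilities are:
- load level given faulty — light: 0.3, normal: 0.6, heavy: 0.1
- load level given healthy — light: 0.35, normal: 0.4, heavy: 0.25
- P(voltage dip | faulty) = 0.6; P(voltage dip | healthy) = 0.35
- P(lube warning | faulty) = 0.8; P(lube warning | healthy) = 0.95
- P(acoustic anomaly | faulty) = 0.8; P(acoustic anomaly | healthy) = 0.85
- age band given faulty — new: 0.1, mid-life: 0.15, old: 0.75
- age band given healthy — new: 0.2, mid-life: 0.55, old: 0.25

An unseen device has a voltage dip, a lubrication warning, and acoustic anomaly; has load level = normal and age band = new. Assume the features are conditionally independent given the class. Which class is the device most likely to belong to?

healthy

faulty: 0.2 × 0.6 × 0.6 × 0.8 × 0.8 × 0.1 = 0.004608
healthy: 0.8 × 0.4 × 0.35 × 0.95 × 0.85 × 0.2 = 0.018088
Highest score → healthy.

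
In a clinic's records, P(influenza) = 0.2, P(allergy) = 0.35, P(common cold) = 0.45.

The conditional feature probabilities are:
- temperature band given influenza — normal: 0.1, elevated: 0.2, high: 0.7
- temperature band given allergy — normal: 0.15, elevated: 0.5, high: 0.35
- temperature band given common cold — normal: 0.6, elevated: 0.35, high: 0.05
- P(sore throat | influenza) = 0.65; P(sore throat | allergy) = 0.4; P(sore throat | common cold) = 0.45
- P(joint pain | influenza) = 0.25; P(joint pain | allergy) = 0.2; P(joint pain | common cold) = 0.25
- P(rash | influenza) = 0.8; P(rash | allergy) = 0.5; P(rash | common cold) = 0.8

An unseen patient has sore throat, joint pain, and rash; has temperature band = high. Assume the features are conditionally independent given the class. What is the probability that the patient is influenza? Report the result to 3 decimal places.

influenza: 0.2 × 0.7 × 0.65 × 0.25 × 0.8 = 0.0182
allergy: 0.35 × 0.35 × 0.4 × 0.2 × 0.5 = 0.0049
common cold: 0.45 × 0.05 × 0.45 × 0.25 × 0.8 = 0.002025
P(influenza | x) = 0.0182 / 0.025125 ≈ 0.724

0.724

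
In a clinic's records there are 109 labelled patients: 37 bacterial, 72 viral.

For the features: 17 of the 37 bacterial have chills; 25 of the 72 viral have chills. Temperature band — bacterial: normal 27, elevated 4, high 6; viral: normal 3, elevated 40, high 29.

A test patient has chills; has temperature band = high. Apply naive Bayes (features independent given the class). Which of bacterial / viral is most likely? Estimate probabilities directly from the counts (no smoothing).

bacterial: (37/109) × (17/37) × (6/37) ≈ 0.0252913
viral: (72/109) × (25/72) × (29/72) ≈ 0.0923802
Highest score → viral.

viral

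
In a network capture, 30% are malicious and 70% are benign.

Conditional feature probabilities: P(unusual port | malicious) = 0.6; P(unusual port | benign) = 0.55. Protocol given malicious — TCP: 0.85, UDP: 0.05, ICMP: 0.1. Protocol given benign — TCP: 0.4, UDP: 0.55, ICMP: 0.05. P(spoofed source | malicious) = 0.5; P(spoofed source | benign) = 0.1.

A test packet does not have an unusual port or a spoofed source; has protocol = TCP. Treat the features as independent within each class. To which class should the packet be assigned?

benign

malicious: 0.3 × (1−0.6) × 0.85 × (1−0.5) = 0.051
benign: 0.7 × (1−0.55) × 0.4 × (1−0.1) = 0.1134
Highest score → benign.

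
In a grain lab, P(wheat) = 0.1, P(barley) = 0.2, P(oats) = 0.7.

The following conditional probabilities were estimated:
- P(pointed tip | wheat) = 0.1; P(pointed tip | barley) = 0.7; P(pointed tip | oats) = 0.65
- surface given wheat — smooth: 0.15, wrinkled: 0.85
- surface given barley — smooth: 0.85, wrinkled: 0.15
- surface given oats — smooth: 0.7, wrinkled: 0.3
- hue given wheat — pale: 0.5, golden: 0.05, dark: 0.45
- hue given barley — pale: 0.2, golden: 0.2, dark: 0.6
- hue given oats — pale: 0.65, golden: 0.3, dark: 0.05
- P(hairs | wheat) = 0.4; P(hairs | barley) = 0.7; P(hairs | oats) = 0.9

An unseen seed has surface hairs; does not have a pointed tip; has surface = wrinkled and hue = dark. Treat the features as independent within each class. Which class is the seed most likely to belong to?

wheat

wheat: 0.1 × (1−0.1) × 0.85 × 0.45 × 0.4 = 0.01377
barley: 0.2 × (1−0.7) × 0.15 × 0.6 × 0.7 = 0.00378
oats: 0.7 × (1−0.65) × 0.3 × 0.05 × 0.9 = 0.0033075
Highest score → wheat.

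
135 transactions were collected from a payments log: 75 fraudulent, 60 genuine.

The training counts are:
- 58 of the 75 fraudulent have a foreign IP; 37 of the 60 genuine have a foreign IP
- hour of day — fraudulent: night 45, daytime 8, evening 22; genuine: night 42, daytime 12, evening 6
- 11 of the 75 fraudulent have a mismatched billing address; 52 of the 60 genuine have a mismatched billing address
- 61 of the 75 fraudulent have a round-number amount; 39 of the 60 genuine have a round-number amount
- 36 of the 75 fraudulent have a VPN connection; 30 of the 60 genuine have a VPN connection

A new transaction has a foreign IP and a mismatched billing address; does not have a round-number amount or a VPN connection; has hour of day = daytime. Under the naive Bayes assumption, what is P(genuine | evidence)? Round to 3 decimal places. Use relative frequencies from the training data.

fraudulent: (75/135) × (58/75) × (8/75) × (11/75) × (14/75) × (39/75) ≈ 0.000652416
genuine: (60/135) × (37/60) × (12/60) × (52/60) × (21/60) × (30/60) ≈ 0.00831358
P(genuine | x) = 0.00831358 / 0.008965996 ≈ 0.927

0.927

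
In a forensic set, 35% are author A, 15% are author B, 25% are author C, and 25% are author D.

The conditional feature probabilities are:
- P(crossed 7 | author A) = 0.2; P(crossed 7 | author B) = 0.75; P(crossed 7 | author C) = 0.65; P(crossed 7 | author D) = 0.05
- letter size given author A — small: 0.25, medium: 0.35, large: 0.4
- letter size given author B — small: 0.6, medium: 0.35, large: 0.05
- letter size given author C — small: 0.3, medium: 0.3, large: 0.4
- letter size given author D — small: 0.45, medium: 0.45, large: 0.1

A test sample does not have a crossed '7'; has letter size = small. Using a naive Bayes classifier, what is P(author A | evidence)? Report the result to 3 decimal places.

author A: 0.35 × (1−0.2) × 0.25 = 0.07
author B: 0.15 × (1−0.75) × 0.6 = 0.0225
author C: 0.25 × (1−0.65) × 0.3 = 0.02625
author D: 0.25 × (1−0.05) × 0.45 = 0.106875
P(author A | x) = 0.07 / 0.225625 ≈ 0.310

0.310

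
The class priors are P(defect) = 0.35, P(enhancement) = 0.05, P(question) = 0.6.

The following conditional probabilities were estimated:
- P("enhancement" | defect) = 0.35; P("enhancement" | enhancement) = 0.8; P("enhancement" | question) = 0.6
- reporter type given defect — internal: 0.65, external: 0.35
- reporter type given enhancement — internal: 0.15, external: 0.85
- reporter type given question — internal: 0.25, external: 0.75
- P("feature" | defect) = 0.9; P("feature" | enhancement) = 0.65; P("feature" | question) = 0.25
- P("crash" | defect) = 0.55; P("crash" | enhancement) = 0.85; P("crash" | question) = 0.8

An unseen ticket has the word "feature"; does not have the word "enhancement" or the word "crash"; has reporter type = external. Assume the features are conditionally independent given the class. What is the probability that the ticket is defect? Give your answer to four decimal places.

0.7664

defect: 0.35 × (1−0.35) × 0.35 × 0.9 × (1−0.55) = 0.032248125
enhancement: 0.05 × (1−0.8) × 0.85 × 0.65 × (1−0.85) = 0.00082875
question: 0.6 × (1−0.6) × 0.75 × 0.25 × (1−0.8) = 0.009
P(defect | x) = 0.032248125 / 0.042076875 ≈ 0.7664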